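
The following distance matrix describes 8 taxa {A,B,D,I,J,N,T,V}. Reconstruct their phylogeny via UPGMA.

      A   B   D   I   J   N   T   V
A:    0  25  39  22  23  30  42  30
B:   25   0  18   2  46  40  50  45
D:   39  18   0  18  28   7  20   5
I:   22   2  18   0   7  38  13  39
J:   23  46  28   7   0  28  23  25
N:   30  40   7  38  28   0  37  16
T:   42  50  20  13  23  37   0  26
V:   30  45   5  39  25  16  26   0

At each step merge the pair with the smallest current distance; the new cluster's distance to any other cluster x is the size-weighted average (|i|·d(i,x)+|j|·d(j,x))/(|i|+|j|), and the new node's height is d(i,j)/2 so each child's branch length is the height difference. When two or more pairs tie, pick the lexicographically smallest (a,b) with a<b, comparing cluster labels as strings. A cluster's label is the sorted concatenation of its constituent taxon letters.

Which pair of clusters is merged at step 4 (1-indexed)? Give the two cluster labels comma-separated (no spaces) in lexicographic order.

A,J

step 1: merge (B,I) at d=2; branch lengths B→1, I→1; new cluster BI
  updated: d(A,BI)=47/2, d(BI,D)=18, d(BI,J)=53/2, d(BI,N)=39, d(BI,T)=63/2, d(BI,V)=42
step 2: merge (D,V) at d=5; branch lengths D→5/2, V→5/2; new cluster DV
  updated: d(A,DV)=69/2, d(BI,DV)=30, d(DV,J)=53/2, d(DV,N)=23/2, d(DV,T)=23
step 3: merge (DV,N) at d=23/2; branch lengths DV→13/4, N→23/4; new cluster DNV
  updated: d(A,DNV)=33, d(BI,DNV)=33, d(DNV,J)=27, d(DNV,T)=83/3
step 4: merge (A,J) at d=23; branch lengths A→23/2, J→23/2; new cluster AJ
  updated: d(AJ,BI)=25, d(AJ,DNV)=30, d(AJ,T)=65/2
step 5: merge (AJ,BI) at d=25; branch lengths AJ→1, BI→23/2; new cluster ABIJ
  updated: d(ABIJ,DNV)=63/2, d(ABIJ,T)=32
step 6: merge (DNV,T) at d=83/3; branch lengths DNV→97/12, T→83/6; new cluster DNTV
  updated: d(ABIJ,DNTV)=253/8
step 7: merge (ABIJ,DNTV) at d=253/8; branch lengths ABIJ→53/16, DNTV→95/48; new cluster ABDIJNTV
final tree: (((A:23/2,J:23/2):1,(B:1,I:1):23/2):53/16,(((D:5/2,V:5/2):13/4,N:23/4):97/12,T:83/6):95/48)
total length: 1889/24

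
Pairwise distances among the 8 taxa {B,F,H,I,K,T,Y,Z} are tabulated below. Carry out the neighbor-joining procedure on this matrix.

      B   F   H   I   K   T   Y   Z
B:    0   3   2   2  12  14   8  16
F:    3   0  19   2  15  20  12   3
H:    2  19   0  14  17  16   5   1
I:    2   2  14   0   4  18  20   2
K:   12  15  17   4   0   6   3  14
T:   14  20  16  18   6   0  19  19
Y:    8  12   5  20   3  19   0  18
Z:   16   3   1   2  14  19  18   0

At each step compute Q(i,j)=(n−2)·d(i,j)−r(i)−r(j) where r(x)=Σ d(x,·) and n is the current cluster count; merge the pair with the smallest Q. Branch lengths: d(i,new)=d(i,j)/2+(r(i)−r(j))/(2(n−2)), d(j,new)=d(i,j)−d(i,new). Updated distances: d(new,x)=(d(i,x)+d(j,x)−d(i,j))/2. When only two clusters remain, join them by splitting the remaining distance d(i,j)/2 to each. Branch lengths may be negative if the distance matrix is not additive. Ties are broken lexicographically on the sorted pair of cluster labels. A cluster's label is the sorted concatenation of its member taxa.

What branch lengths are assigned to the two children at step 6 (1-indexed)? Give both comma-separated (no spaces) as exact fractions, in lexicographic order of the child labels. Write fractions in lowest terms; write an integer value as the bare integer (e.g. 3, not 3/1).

iteration 1: select K,T (d=6, Q=-147); attach at lengths (-5/12, 77/12); label the merged cluster KT
  updated: d(B,KT)=10, d(F,KT)=29/2, d(H,KT)=27/2, d(I,KT)=8, d(KT,Y)=8, d(KT,Z)=27/2
iteration 2: select H,Z (d=1, Q=-103); attach at lengths (3/5, 2/5); label the merged cluster HZ
  updated: d(B,HZ)=17/2, d(F,HZ)=21/2, d(HZ,I)=15/2, d(HZ,KT)=13, d(HZ,Y)=11
iteration 3: select KT,Y (d=8, Q=-161/2); attach at lengths (53/16, 75/16); label the merged cluster KTY
  updated: d(B,KTY)=5, d(F,KTY)=37/4, d(HZ,KTY)=8, d(I,KTY)=10
iteration 4: select HZ,KTY (d=8, Q=-171/4); attach at lengths (35/8, 29/8); label the merged cluster HKTYZ
  updated: d(B,HKTYZ)=11/4, d(F,HKTYZ)=47/8, d(HKTYZ,I)=19/4
iteration 5: select B,HKTYZ (d=11/4, Q=-125/8); attach at lengths (-1/32, 89/32); label the merged cluster BHKTYZ
  updated: d(BHKTYZ,F)=49/16, d(BHKTYZ,I)=2
iteration 6: select BHKTYZ,F (d=49/16, Q=-113/16); attach at lengths (49/32, 49/32); label the merged cluster BFHKTYZ
  updated: d(BFHKTYZ,I)=15/32
iteration 7: select BFHKTYZ,I (d=15/32); attach at lengths (15/64, 15/64); label the merged cluster BFHIKTYZ
final tree: (((B:-1/32,((H:3/5,Z:2/5):35/8,((K:-5/12,T:77/12):53/16,Y:75/16):29/8):89/32):49/32,F:49/32):15/64,I:15/64)
total length: 937/32

49/32,49/32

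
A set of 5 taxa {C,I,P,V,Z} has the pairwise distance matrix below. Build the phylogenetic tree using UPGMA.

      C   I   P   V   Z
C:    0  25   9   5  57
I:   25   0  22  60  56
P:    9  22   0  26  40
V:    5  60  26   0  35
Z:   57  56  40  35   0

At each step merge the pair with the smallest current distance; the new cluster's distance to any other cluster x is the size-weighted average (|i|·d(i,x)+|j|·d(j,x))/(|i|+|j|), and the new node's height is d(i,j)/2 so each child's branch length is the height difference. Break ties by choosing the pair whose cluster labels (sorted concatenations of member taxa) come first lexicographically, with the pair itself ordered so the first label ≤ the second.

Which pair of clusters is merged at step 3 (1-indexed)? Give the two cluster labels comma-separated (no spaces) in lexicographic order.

CPV,I

1. join C+V (d=5) ⇒ CV; edges |C|=5/2, |V|=5/2
  updated: d(CV,I)=85/2, d(CV,P)=35/2, d(CV,Z)=46
2. join CV+P (d=35/2) ⇒ CPV; edges |CV|=25/4, |P|=35/4
  updated: d(CPV,I)=107/3, d(CPV,Z)=44
3. join CPV+I (d=107/3) ⇒ CIPV; edges |CPV|=109/12, |I|=107/6
  updated: d(CIPV,Z)=47
4. join CIPV+Z (d=47) ⇒ CIPVZ; edges |CIPV|=17/3, |Z|=47/2
final tree: ((((C:5/2,V:5/2):25/4,P:35/4):109/12,I:107/6):17/3,Z:47/2)
total length: 913/12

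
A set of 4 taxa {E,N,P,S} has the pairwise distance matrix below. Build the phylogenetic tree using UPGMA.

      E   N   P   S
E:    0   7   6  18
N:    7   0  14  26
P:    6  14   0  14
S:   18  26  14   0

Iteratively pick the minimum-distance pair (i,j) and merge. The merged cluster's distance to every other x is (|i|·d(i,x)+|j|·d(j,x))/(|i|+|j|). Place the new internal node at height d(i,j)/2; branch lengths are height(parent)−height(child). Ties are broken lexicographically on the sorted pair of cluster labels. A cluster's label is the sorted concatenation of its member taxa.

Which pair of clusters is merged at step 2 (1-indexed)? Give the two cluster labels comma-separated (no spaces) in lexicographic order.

1. join E+P (d=6) ⇒ EP; edges |E|=3, |P|=3
  updated: d(EP,N)=21/2, d(EP,S)=16
2. join EP+N (d=21/2) ⇒ ENP; edges |EP|=9/4, |N|=21/4
  updated: d(ENP,S)=58/3
3. join ENP+S (d=58/3) ⇒ ENPS; edges |ENP|=53/12, |S|=29/3
final tree: (((E:3,P:3):9/4,N:21/4):53/12,S:29/3)
total length: 331/12

EP,N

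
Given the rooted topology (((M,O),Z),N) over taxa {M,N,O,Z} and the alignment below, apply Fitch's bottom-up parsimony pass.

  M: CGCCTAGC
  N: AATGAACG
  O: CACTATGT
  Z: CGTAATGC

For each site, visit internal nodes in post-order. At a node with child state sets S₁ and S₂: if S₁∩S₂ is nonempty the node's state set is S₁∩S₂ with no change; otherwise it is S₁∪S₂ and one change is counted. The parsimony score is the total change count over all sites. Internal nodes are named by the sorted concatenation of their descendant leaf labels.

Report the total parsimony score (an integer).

13

site 0, node MO: M={C} ∩ O={C} → {C} (+0)
site 0, node MOZ: MO={C} ∩ Z={C} → {C} (+0)
site 0, node MNOZ: MOZ={C} ∪ N={A} → {A,C} (+1)
site 1, node MO: M={G} ∪ O={A} → {A,G} (+1)
site 1, node MOZ: MO={A,G} ∩ Z={G} → {G} (+0)
site 1, node MNOZ: MOZ={G} ∪ N={A} → {A,G} (+1)
site 2, node MO: M={C} ∩ O={C} → {C} (+0)
site 2, node MOZ: MO={C} ∪ Z={T} → {C,T} (+1)
site 2, node MNOZ: MOZ={C,T} ∩ N={T} → {T} (+0)
site 3, node MO: M={C} ∪ O={T} → {C,T} (+1)
site 3, node MOZ: MO={C,T} ∪ Z={A} → {A,C,T} (+1)
site 3, node MNOZ: MOZ={A,C,T} ∪ N={G} → {A,C,G,T} (+1)
site 4, node MO: M={T} ∪ O={A} → {A,T} (+1)
site 4, node MOZ: MO={A,T} ∩ Z={A} → {A} (+0)
site 4, node MNOZ: MOZ={A} ∩ N={A} → {A} (+0)
site 5, node MO: M={A} ∪ O={T} → {A,T} (+1)
site 5, node MOZ: MO={A,T} ∩ Z={T} → {T} (+0)
site 5, node MNOZ: MOZ={T} ∪ N={A} → {A,T} (+1)
site 6, node MO: M={G} ∩ O={G} → {G} (+0)
site 6, node MOZ: MO={G} ∩ Z={G} → {G} (+0)
site 6, node MNOZ: MOZ={G} ∪ N={C} → {C,G} (+1)
site 7, node MO: M={C} ∪ O={T} → {C,T} (+1)
site 7, node MOZ: MO={C,T} ∩ Z={C} → {C} (+0)
site 7, node MNOZ: MOZ={C} ∪ N={G} → {C,G} (+1)
per-site changes: [1, 2, 1, 3, 1, 2, 1, 2]; total = 13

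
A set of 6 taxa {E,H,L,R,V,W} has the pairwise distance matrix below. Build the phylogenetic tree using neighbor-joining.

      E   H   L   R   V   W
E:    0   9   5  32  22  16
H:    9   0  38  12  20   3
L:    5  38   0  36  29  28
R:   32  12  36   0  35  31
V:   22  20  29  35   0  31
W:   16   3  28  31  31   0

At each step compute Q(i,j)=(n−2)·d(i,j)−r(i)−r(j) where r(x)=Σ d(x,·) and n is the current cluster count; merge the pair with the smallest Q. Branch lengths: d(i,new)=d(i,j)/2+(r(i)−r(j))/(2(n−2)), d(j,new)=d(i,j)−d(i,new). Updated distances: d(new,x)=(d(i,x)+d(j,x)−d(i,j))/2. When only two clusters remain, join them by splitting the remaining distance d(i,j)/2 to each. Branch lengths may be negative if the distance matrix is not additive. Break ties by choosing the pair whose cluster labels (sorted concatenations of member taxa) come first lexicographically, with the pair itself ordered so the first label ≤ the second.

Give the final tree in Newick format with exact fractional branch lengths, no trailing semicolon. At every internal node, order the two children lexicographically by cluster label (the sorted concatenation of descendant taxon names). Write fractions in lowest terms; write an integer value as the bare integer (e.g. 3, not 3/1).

step 1: merge (E,L) at d=5, Q=-200; branch lengths E→-4, L→9; new cluster EL
  updated: d(EL,H)=21, d(EL,R)=63/2, d(EL,V)=23, d(EL,W)=39/2
step 2: merge (EL,V) at d=23, Q=-135; branch lengths EL→55/6, V→83/6; new cluster ELV
  updated: d(ELV,H)=9, d(ELV,R)=87/4, d(ELV,W)=55/4
step 3: merge (ELV,R) at d=87/4, Q=-263/4; branch lengths ELV→93/16, R→255/16; new cluster ELRV
  updated: d(ELRV,H)=-3/8, d(ELRV,W)=23/2
step 4: merge (ELRV,H) at d=-3/8, Q=-113/8; branch lengths ELRV→65/16, H→-71/16; new cluster EHLRV
  updated: d(EHLRV,W)=119/16
step 5: merge (EHLRV,W) at d=119/16; branch lengths EHLRV→119/32, W→119/32; new cluster EHLRVW
final tree: (((((E:-4,L:9):55/6,V:83/6):93/16,R:255/16):65/16,H:-71/16):119/32,W:119/32)
total length: 909/16

(((((E:-4,L:9):55/6,V:83/6):93/16,R:255/16):65/16,H:-71/16):119/32,W:119/32)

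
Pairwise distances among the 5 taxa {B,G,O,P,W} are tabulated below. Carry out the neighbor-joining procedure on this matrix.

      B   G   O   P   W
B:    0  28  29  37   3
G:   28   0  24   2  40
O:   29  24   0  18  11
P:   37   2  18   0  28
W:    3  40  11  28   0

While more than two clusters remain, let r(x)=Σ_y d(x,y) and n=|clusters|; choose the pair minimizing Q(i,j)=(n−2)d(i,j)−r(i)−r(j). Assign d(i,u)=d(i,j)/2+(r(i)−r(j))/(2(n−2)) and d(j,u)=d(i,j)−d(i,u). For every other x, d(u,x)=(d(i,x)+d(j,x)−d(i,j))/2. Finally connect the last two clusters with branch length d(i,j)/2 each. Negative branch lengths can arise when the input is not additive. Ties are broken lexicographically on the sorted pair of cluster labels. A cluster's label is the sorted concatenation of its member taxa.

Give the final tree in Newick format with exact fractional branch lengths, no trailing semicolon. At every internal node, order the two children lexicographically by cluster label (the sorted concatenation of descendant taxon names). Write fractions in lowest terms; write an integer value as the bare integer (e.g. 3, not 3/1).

(((B:45/8,W:-21/8):117/8,(G:5/2,P:-1/2):129/8):31/16,O:31/16)

step 1: merge (G,P) at d=2, Q=-173; branch lengths G→5/2, P→-1/2; new cluster GP
  updated: d(B,GP)=63/2, d(GP,O)=20, d(GP,W)=33
step 2: merge (B,W) at d=3, Q=-209/2; branch lengths B→45/8, W→-21/8; new cluster BW
  updated: d(BW,GP)=123/4, d(BW,O)=37/2
step 3: merge (BW,GP) at d=123/4, Q=-277/4; branch lengths BW→117/8, GP→129/8; new cluster BGPW
  updated: d(BGPW,O)=31/8
step 4: merge (BGPW,O) at d=31/8; branch lengths BGPW→31/16, O→31/16; new cluster BGOPW
final tree: (((B:45/8,W:-21/8):117/8,(G:5/2,P:-1/2):129/8):31/16,O:31/16)
total length: 317/8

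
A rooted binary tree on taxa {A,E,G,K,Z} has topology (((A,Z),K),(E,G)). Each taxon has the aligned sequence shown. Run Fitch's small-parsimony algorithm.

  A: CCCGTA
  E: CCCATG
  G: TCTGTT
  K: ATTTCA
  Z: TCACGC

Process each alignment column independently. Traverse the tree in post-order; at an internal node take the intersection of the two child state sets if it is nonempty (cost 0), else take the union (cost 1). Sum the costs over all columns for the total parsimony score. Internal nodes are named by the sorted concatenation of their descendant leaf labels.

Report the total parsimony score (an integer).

AZ@0: {C} ∪ {T} = {C,T} (union, +1)
AKZ@0: {C,T} ∪ {A} = {A,C,T} (union, +1)
EG@0: {C} ∪ {T} = {C,T} (union, +1)
AEGKZ@0: {A,C,T} ∩ {C,T} = {C,T} (intersection, +0)
AZ@1: {C} ∩ {C} = {C} (intersection, +0)
AKZ@1: {C} ∪ {T} = {C,T} (union, +1)
EG@1: {C} ∩ {C} = {C} (intersection, +0)
AEGKZ@1: {C,T} ∩ {C} = {C} (intersection, +0)
AZ@2: {C} ∪ {A} = {A,C} (union, +1)
AKZ@2: {A,C} ∪ {T} = {A,C,T} (union, +1)
EG@2: {C} ∪ {T} = {C,T} (union, +1)
AEGKZ@2: {A,C,T} ∩ {C,T} = {C,T} (intersection, +0)
AZ@3: {G} ∪ {C} = {C,G} (union, +1)
AKZ@3: {C,G} ∪ {T} = {C,G,T} (union, +1)
EG@3: {A} ∪ {G} = {A,G} (union, +1)
AEGKZ@3: {C,G,T} ∩ {A,G} = {G} (intersection, +0)
AZ@4: {T} ∪ {G} = {G,T} (union, +1)
AKZ@4: {G,T} ∪ {C} = {C,G,T} (union, +1)
EG@4: {T} ∩ {T} = {T} (intersection, +0)
AEGKZ@4: {C,G,T} ∩ {T} = {T} (intersection, +0)
AZ@5: {A} ∪ {C} = {A,C} (union, +1)
AKZ@5: {A,C} ∩ {A} = {A} (intersection, +0)
EG@5: {G} ∪ {T} = {G,T} (union, +1)
AEGKZ@5: {A} ∪ {G,T} = {A,G,T} (union, +1)
per-site changes: [3, 1, 3, 3, 2, 3]; total = 15

15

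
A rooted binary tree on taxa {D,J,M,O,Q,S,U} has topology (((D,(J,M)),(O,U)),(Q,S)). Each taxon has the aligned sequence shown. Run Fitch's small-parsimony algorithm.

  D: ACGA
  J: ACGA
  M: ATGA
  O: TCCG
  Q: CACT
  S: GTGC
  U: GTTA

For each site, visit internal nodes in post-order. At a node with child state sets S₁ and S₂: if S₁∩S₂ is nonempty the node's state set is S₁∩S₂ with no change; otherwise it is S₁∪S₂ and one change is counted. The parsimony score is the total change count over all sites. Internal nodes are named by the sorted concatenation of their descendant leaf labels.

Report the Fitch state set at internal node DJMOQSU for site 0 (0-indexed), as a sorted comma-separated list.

G

[col 0] JM: children J:{A}, M:{A} ∩→ {A}; cost 0
[col 0] DJM: children D:{A}, JM:{A} ∩→ {A}; cost 0
[col 0] OU: children O:{T}, U:{G} ∪→ {G,T}; cost 1
[col 0] DJMOU: children DJM:{A}, OU:{G,T} ∪→ {A,G,T}; cost 1
[col 0] QS: children Q:{C}, S:{G} ∪→ {C,G}; cost 1
[col 0] DJMOQSU: children DJMOU:{A,G,T}, QS:{C,G} ∩→ {G}; cost 0
[col 1] JM: children J:{C}, M:{T} ∪→ {C,T}; cost 1
[col 1] DJM: children D:{C}, JM:{C,T} ∩→ {C}; cost 0
[col 1] OU: children O:{C}, U:{T} ∪→ {C,T}; cost 1
[col 1] DJMOU: children DJM:{C}, OU:{C,T} ∩→ {C}; cost 0
[col 1] QS: children Q:{A}, S:{T} ∪→ {A,T}; cost 1
[col 1] DJMOQSU: children DJMOU:{C}, QS:{A,T} ∪→ {A,C,T}; cost 1
[col 2] JM: children J:{G}, M:{G} ∩→ {G}; cost 0
[col 2] DJM: children D:{G}, JM:{G} ∩→ {G}; cost 0
[col 2] OU: children O:{C}, U:{T} ∪→ {C,T}; cost 1
[col 2] DJMOU: children DJM:{G}, OU:{C,T} ∪→ {C,G,T}; cost 1
[col 2] QS: children Q:{C}, S:{G} ∪→ {C,G}; cost 1
[col 2] DJMOQSU: children DJMOU:{C,G,T}, QS:{C,G} ∩→ {C,G}; cost 0
[col 3] JM: children J:{A}, M:{A} ∩→ {A}; cost 0
[col 3] DJM: children D:{A}, JM:{A} ∩→ {A}; cost 0
[col 3] OU: children O:{G}, U:{A} ∪→ {A,G}; cost 1
[col 3] DJMOU: children DJM:{A}, OU:{A,G} ∩→ {A}; cost 0
[col 3] QS: children Q:{T}, S:{C} ∪→ {C,T}; cost 1
[col 3] DJMOQSU: children DJMOU:{A}, QS:{C,T} ∪→ {A,C,T}; cost 1
per-site changes: [3, 4, 3, 3]; total = 13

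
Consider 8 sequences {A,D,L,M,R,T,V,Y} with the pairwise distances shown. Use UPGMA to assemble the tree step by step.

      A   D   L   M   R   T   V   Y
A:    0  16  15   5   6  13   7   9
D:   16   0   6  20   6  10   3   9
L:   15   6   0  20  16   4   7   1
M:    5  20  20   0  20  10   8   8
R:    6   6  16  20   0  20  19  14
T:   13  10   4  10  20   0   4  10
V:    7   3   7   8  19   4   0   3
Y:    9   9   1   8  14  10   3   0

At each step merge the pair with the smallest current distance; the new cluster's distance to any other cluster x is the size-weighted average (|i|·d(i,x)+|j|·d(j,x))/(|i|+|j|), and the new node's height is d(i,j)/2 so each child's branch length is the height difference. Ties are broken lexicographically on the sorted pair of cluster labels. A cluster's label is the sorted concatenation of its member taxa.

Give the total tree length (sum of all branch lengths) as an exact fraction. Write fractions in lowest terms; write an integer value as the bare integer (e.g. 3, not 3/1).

1. join L+Y (d=1) ⇒ LY; edges |L|=1/2, |Y|=1/2
  updated: d(A,LY)=12, d(D,LY)=15/2, d(LY,M)=14, d(LY,R)=15, d(LY,T)=7, d(LY,V)=5
2. join D+V (d=3) ⇒ DV; edges |D|=3/2, |V|=3/2
  updated: d(A,DV)=23/2, d(DV,LY)=25/4, d(DV,M)=14, d(DV,R)=25/2, d(DV,T)=7
3. join A+M (d=5) ⇒ AM; edges |A|=5/2, |M|=5/2
  updated: d(AM,DV)=51/4, d(AM,LY)=13, d(AM,R)=13, d(AM,T)=23/2
4. join DV+LY (d=25/4) ⇒ DLVY; edges |DV|=13/8, |LY|=21/8
  updated: d(AM,DLVY)=103/8, d(DLVY,R)=55/4, d(DLVY,T)=7
5. join DLVY+T (d=7) ⇒ DLTVY; edges |DLVY|=3/8, |T|=7/2
  updated: d(AM,DLTVY)=63/5, d(DLTVY,R)=15
6. join AM+DLTVY (d=63/5) ⇒ ADLMTVY; edges |AM|=19/5, |DLTVY|=14/5
  updated: d(ADLMTVY,R)=101/7
7. join ADLMTVY+R (d=101/7) ⇒ ADLMRTVY; edges |ADLMTVY|=32/35, |R|=101/14
final tree: (((A:5/2,M:5/2):19/5,(((D:3/2,V:3/2):13/8,(L:1/2,Y:1/2):21/8):3/8,T:7/2):14/5):32/35,R:101/14)
total length: 8919/280

8919/280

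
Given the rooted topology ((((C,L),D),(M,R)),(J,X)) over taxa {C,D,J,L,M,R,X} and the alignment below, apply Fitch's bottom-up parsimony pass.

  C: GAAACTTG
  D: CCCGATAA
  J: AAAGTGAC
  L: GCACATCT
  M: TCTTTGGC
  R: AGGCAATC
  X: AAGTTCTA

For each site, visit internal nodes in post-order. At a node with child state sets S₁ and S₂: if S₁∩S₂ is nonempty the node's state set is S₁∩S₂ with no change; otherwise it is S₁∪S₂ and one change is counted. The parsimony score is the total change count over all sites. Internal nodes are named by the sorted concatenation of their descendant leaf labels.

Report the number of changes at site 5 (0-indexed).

3

[col 0] CL: children C:{G}, L:{G} ∩→ {G}; cost 0
[col 0] CDL: children CL:{G}, D:{C} ∪→ {C,G}; cost 1
[col 0] MR: children M:{T}, R:{A} ∪→ {A,T}; cost 1
[col 0] CDLMR: children CDL:{C,G}, MR:{A,T} ∪→ {A,C,G,T}; cost 1
[col 0] JX: children J:{A}, X:{A} ∩→ {A}; cost 0
[col 0] CDJLMRX: children CDLMR:{A,C,G,T}, JX:{A} ∩→ {A}; cost 0
[col 1] CL: children C:{A}, L:{C} ∪→ {A,C}; cost 1
[col 1] CDL: children CL:{A,C}, D:{C} ∩→ {C}; cost 0
[col 1] MR: children M:{C}, R:{G} ∪→ {C,G}; cost 1
[col 1] CDLMR: children CDL:{C}, MR:{C,G} ∩→ {C}; cost 0
[col 1] JX: children J:{A}, X:{A} ∩→ {A}; cost 0
[col 1] CDJLMRX: children CDLMR:{C}, JX:{A} ∪→ {A,C}; cost 1
[col 2] CL: children C:{A}, L:{A} ∩→ {A}; cost 0
[col 2] CDL: children CL:{A}, D:{C} ∪→ {A,C}; cost 1
[col 2] MR: children M:{T}, R:{G} ∪→ {G,T}; cost 1
[col 2] CDLMR: children CDL:{A,C}, MR:{G,T} ∪→ {A,C,G,T}; cost 1
[col 2] JX: children J:{A}, X:{G} ∪→ {A,G}; cost 1
[col 2] CDJLMRX: children CDLMR:{A,C,G,T}, JX:{A,G} ∩→ {A,G}; cost 0
[col 3] CL: children C:{A}, L:{C} ∪→ {A,C}; cost 1
[col 3] CDL: children CL:{A,C}, D:{G} ∪→ {A,C,G}; cost 1
[col 3] MR: children M:{T}, R:{C} ∪→ {C,T}; cost 1
[col 3] CDLMR: children CDL:{A,C,G}, MR:{C,T} ∩→ {C}; cost 0
[col 3] JX: children J:{G}, X:{T} ∪→ {G,T}; cost 1
[col 3] CDJLMRX: children CDLMR:{C}, JX:{G,T} ∪→ {C,G,T}; cost 1
[col 4] CL: children C:{C}, L:{A} ∪→ {A,C}; cost 1
[col 4] CDL: children CL:{A,C}, D:{A} ∩→ {A}; cost 0
[col 4] MR: children M:{T}, R:{A} ∪→ {A,T}; cost 1
[col 4] CDLMR: children CDL:{A}, MR:{A,T} ∩→ {A}; cost 0
[col 4] JX: children J:{T}, X:{T} ∩→ {T}; cost 0
[col 4] CDJLMRX: children CDLMR:{A}, JX:{T} ∪→ {A,T}; cost 1
[col 5] CL: children C:{T}, L:{T} ∩→ {T}; cost 0
[col 5] CDL: children CL:{T}, D:{T} ∩→ {T}; cost 0
[col 5] MR: children M:{G}, R:{A} ∪→ {A,G}; cost 1
[col 5] CDLMR: children CDL:{T}, MR:{A,G} ∪→ {A,G,T}; cost 1
[col 5] JX: children J:{G}, X:{C} ∪→ {C,G}; cost 1
[col 5] CDJLMRX: children CDLMR:{A,G,T}, JX:{C,G} ∩→ {G}; cost 0
[col 6] CL: children C:{T}, L:{C} ∪→ {C,T}; cost 1
[col 6] CDL: children CL:{C,T}, D:{A} ∪→ {A,C,T}; cost 1
[col 6] MR: children M:{G}, R:{T} ∪→ {G,T}; cost 1
[col 6] CDLMR: children CDL:{A,C,T}, MR:{G,T} ∩→ {T}; cost 0
[col 6] JX: children J:{A}, X:{T} ∪→ {A,T}; cost 1
[col 6] CDJLMRX: children CDLMR:{T}, JX:{A,T} ∩→ {T}; cost 0
[col 7] CL: children C:{G}, L:{T} ∪→ {G,T}; cost 1
[col 7] CDL: children CL:{G,T}, D:{A} ∪→ {A,G,T}; cost 1
[col 7] MR: children M:{C}, R:{C} ∩→ {C}; cost 0
[col 7] CDLMR: children CDL:{A,G,T}, MR:{C} ∪→ {A,C,G,T}; cost 1
[col 7] JX: children J:{C}, X:{A} ∪→ {A,C}; cost 1
[col 7] CDJLMRX: children CDLMR:{A,C,G,T}, JX:{A,C} ∩→ {A,C}; cost 0
per-site changes: [3, 3, 4, 5, 3, 3, 4, 4]; total = 29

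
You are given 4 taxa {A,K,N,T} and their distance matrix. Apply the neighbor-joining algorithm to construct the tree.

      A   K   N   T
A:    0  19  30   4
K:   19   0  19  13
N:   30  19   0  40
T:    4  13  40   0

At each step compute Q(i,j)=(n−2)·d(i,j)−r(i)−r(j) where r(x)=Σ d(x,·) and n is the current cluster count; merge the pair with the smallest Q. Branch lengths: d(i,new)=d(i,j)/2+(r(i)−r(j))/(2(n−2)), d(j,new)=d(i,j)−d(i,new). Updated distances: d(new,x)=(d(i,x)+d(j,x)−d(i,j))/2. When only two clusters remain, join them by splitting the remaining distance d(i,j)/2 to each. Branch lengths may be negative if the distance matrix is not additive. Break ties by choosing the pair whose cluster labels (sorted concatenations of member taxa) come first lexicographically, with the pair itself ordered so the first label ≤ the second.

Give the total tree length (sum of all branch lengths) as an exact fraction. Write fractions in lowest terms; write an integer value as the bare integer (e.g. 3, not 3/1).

1. join A+T (d=4, Q=-102) ⇒ AT; edges |A|=1, |T|=3
  updated: d(AT,K)=14, d(AT,N)=33
2. join AT+K (d=14, Q=-66) ⇒ AKT; edges |AT|=14, |K|=0
  updated: d(AKT,N)=19
3. join AKT+N (d=19) ⇒ AKNT; edges |AKT|=19/2, |N|=19/2
final tree: (((A:1,T:3):14,K:0):19/2,N:19/2)
total length: 37

37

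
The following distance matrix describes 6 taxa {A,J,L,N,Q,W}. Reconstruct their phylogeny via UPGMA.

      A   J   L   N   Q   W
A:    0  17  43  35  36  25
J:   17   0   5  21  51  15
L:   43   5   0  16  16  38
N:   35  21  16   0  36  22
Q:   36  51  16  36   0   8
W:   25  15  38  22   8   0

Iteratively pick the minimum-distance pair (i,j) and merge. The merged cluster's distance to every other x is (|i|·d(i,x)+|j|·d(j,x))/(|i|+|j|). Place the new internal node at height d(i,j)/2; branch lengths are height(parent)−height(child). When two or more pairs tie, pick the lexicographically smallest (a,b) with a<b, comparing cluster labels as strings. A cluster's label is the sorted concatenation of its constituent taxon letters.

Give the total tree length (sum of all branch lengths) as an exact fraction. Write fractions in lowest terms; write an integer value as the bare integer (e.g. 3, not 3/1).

3707/60

1. join J+L (d=5) ⇒ JL; edges |J|=5/2, |L|=5/2
  updated: d(A,JL)=30, d(JL,N)=37/2, d(JL,Q)=67/2, d(JL,W)=53/2
2. join Q+W (d=8) ⇒ QW; edges |Q|=4, |W|=4
  updated: d(A,QW)=61/2, d(JL,QW)=30, d(N,QW)=29
3. join JL+N (d=37/2) ⇒ JLN; edges |JL|=27/4, |N|=37/4
  updated: d(A,JLN)=95/3, d(JLN,QW)=89/3
4. join JLN+QW (d=89/3) ⇒ JLNQW; edges |JLN|=67/12, |QW|=65/6
  updated: d(A,JLNQW)=156/5
5. join A+JLNQW (d=156/5) ⇒ AJLNQW; edges |A|=78/5, |JLNQW|=23/30
final tree: (A:78/5,(((J:5/2,L:5/2):27/4,N:37/4):67/12,(Q:4,W:4):65/6):23/30)
total length: 3707/60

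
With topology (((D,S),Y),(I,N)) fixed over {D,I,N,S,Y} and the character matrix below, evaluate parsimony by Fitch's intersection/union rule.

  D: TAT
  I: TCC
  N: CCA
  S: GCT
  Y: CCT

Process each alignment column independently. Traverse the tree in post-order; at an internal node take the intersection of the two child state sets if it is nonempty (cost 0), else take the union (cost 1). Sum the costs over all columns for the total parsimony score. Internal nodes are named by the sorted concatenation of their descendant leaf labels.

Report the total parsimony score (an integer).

[col 0] DS: children D:{T}, S:{G} ∪→ {G,T}; cost 1
[col 0] DSY: children DS:{G,T}, Y:{C} ∪→ {C,G,T}; cost 1
[col 0] IN: children I:{T}, N:{C} ∪→ {C,T}; cost 1
[col 0] DINSY: children DSY:{C,G,T}, IN:{C,T} ∩→ {C,T}; cost 0
[col 1] DS: children D:{A}, S:{C} ∪→ {A,C}; cost 1
[col 1] DSY: children DS:{A,C}, Y:{C} ∩→ {C}; cost 0
[col 1] IN: children I:{C}, N:{C} ∩→ {C}; cost 0
[col 1] DINSY: children DSY:{C}, IN:{C} ∩→ {C}; cost 0
[col 2] DS: children D:{T}, S:{T} ∩→ {T}; cost 0
[col 2] DSY: children DS:{T}, Y:{T} ∩→ {T}; cost 0
[col 2] IN: children I:{C}, N:{A} ∪→ {A,C}; cost 1
[col 2] DINSY: children DSY:{T}, IN:{A,C} ∪→ {A,C,T}; cost 1
per-site changes: [3, 1, 2]; total = 6

6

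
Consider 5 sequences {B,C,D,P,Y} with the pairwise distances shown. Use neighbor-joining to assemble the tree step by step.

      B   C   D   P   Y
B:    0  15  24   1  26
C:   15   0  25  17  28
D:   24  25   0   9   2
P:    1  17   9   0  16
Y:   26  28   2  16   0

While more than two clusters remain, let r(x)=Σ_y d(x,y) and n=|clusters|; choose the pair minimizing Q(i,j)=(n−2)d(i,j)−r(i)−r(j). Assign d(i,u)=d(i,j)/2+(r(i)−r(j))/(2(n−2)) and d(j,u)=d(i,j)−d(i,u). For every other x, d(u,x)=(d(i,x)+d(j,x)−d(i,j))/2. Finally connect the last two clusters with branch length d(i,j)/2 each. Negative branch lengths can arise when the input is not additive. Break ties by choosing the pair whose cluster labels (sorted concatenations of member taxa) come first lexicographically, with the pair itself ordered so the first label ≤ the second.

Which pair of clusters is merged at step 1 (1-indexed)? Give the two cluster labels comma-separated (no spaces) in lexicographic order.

1. join D+Y (d=2, Q=-126) ⇒ DY; edges |D|=-1, |Y|=3
  updated: d(B,DY)=24, d(C,DY)=51/2, d(DY,P)=23/2
2. join B+C (d=15, Q=-135/2) ⇒ BC; edges |B|=25/8, |C|=95/8
  updated: d(BC,DY)=69/4, d(BC,P)=3/2
3. join BC+DY (d=69/4, Q=-121/4) ⇒ BCDY; edges |BC|=29/8, |DY|=109/8
  updated: d(BCDY,P)=-17/8
4. join BCDY+P (d=-17/8) ⇒ BCDPY; edges |BCDY|=-17/16, |P|=-17/16
final tree: (((B:25/8,C:95/8):29/8,(D:-1,Y:3):109/8):-17/16,P:-17/16)
total length: 257/8

D,Y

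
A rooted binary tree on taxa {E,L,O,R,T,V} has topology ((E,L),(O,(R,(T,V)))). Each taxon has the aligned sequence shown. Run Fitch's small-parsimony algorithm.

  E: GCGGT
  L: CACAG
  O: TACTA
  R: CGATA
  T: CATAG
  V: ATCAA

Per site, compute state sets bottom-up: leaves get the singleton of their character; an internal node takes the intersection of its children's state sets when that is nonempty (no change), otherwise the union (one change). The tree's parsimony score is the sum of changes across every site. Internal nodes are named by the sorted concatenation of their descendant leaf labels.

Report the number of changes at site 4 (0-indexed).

3

site 0, node EL: E={G} ∪ L={C} → {C,G} (+1)
site 0, node TV: T={C} ∪ V={A} → {A,C} (+1)
site 0, node RTV: R={C} ∩ TV={A,C} → {C} (+0)
site 0, node ORTV: O={T} ∪ RTV={C} → {C,T} (+1)
site 0, node ELORTV: EL={C,G} ∩ ORTV={C,T} → {C} (+0)
site 1, node EL: E={C} ∪ L={A} → {A,C} (+1)
site 1, node TV: T={A} ∪ V={T} → {A,T} (+1)
site 1, node RTV: R={G} ∪ TV={A,T} → {A,G,T} (+1)
site 1, node ORTV: O={A} ∩ RTV={A,G,T} → {A} (+0)
site 1, node ELORTV: EL={A,C} ∩ ORTV={A} → {A} (+0)
site 2, node EL: E={G} ∪ L={C} → {C,G} (+1)
site 2, node TV: T={T} ∪ V={C} → {C,T} (+1)
site 2, node RTV: R={A} ∪ TV={C,T} → {A,C,T} (+1)
site 2, node ORTV: O={C} ∩ RTV={A,C,T} → {C} (+0)
site 2, node ELORTV: EL={C,G} ∩ ORTV={C} → {C} (+0)
site 3, node EL: E={G} ∪ L={A} → {A,G} (+1)
site 3, node TV: T={A} ∩ V={A} → {A} (+0)
site 3, node RTV: R={T} ∪ TV={A} → {A,T} (+1)
site 3, node ORTV: O={T} ∩ RTV={A,T} → {T} (+0)
site 3, node ELORTV: EL={A,G} ∪ ORTV={T} → {A,G,T} (+1)
site 4, node EL: E={T} ∪ L={G} → {G,T} (+1)
site 4, node TV: T={G} ∪ V={A} → {A,G} (+1)
site 4, node RTV: R={A} ∩ TV={A,G} → {A} (+0)
site 4, node ORTV: O={A} ∩ RTV={A} → {A} (+0)
site 4, node ELORTV: EL={G,T} ∪ ORTV={A} → {A,G,T} (+1)
per-site changes: [3, 3, 3, 3, 3]; total = 15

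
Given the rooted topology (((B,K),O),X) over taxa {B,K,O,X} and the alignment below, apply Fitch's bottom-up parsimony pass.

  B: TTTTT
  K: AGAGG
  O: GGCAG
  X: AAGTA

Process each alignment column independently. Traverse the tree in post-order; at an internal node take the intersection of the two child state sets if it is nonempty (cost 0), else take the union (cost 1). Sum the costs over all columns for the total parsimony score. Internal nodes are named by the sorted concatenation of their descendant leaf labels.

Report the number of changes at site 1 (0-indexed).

BK@0: {T} ∪ {A} = {A,T} (union, +1)
BKO@0: {A,T} ∪ {G} = {A,G,T} (union, +1)
BKOX@0: {A,G,T} ∩ {A} = {A} (intersection, +0)
BK@1: {T} ∪ {G} = {G,T} (union, +1)
BKO@1: {G,T} ∩ {G} = {G} (intersection, +0)
BKOX@1: {G} ∪ {A} = {A,G} (union, +1)
BK@2: {T} ∪ {A} = {A,T} (union, +1)
BKO@2: {A,T} ∪ {C} = {A,C,T} (union, +1)
BKOX@2: {A,C,T} ∪ {G} = {A,C,G,T} (union, +1)
BK@3: {T} ∪ {G} = {G,T} (union, +1)
BKO@3: {G,T} ∪ {A} = {A,G,T} (union, +1)
BKOX@3: {A,G,T} ∩ {T} = {T} (intersection, +0)
BK@4: {T} ∪ {G} = {G,T} (union, +1)
BKO@4: {G,T} ∩ {G} = {G} (intersection, +0)
BKOX@4: {G} ∪ {A} = {A,G} (union, +1)
per-site changes: [2, 2, 3, 2, 2]; total = 11

2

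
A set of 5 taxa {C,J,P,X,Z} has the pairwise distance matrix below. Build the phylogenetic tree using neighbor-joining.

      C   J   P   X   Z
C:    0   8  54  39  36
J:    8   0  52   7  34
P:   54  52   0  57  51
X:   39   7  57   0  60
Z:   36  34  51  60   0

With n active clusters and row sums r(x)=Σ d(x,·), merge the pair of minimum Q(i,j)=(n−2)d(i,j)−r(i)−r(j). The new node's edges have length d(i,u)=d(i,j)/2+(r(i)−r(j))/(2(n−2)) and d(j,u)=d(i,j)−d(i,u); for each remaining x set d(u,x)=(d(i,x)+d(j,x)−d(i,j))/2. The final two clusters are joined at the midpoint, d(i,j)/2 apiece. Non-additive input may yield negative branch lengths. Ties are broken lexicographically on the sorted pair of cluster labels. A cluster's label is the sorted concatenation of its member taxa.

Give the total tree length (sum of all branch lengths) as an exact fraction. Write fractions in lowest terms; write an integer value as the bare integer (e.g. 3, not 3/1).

709/8

iteration 1: select J,X (d=7, Q=-243); attach at lengths (-41/6, 83/6); label the merged cluster JX
  updated: d(C,JX)=20, d(JX,P)=51, d(JX,Z)=87/2
iteration 2: select C,JX (d=20, Q=-369/2); attach at lengths (71/8, 89/8); label the merged cluster CJX
  updated: d(CJX,P)=85/2, d(CJX,Z)=119/4
iteration 3: select CJX,P (d=85/2, Q=-493/4); attach at lengths (85/8, 255/8); label the merged cluster CJPX
  updated: d(CJPX,Z)=153/8
iteration 4: select CJPX,Z (d=153/8); attach at lengths (153/16, 153/16); label the merged cluster CJPXZ
final tree: (((C:71/8,(J:-41/6,X:83/6):89/8):85/8,P:255/8):153/16,Z:153/16)
total length: 709/8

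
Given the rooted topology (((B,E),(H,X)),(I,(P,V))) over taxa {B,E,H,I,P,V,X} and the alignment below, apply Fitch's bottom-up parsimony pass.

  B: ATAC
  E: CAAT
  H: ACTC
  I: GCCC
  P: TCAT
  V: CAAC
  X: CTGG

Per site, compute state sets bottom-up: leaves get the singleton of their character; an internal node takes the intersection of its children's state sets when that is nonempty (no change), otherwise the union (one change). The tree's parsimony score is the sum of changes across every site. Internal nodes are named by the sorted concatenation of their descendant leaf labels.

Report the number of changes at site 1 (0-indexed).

4

BE@0: {A} ∪ {C} = {A,C} (union, +1)
HX@0: {A} ∪ {C} = {A,C} (union, +1)
BEHX@0: {A,C} ∩ {A,C} = {A,C} (intersection, +0)
PV@0: {T} ∪ {C} = {C,T} (union, +1)
IPV@0: {G} ∪ {C,T} = {C,G,T} (union, +1)
BEHIPVX@0: {A,C} ∩ {C,G,T} = {C} (intersection, +0)
BE@1: {T} ∪ {A} = {A,T} (union, +1)
HX@1: {C} ∪ {T} = {C,T} (union, +1)
BEHX@1: {A,T} ∩ {C,T} = {T} (intersection, +0)
PV@1: {C} ∪ {A} = {A,C} (union, +1)
IPV@1: {C} ∩ {A,C} = {C} (intersection, +0)
BEHIPVX@1: {T} ∪ {C} = {C,T} (union, +1)
BE@2: {A} ∩ {A} = {A} (intersection, +0)
HX@2: {T} ∪ {G} = {G,T} (union, +1)
BEHX@2: {A} ∪ {G,T} = {A,G,T} (union, +1)
PV@2: {A} ∩ {A} = {A} (intersection, +0)
IPV@2: {C} ∪ {A} = {A,C} (union, +1)
BEHIPVX@2: {A,G,T} ∩ {A,C} = {A} (intersection, +0)
BE@3: {C} ∪ {T} = {C,T} (union, +1)
HX@3: {C} ∪ {G} = {C,G} (union, +1)
BEHX@3: {C,T} ∩ {C,G} = {C} (intersection, +0)
PV@3: {T} ∪ {C} = {C,T} (union, +1)
IPV@3: {C} ∩ {C,T} = {C} (intersection, +0)
BEHIPVX@3: {C} ∩ {C} = {C} (intersection, +0)
per-site changes: [4, 4, 3, 3]; total = 14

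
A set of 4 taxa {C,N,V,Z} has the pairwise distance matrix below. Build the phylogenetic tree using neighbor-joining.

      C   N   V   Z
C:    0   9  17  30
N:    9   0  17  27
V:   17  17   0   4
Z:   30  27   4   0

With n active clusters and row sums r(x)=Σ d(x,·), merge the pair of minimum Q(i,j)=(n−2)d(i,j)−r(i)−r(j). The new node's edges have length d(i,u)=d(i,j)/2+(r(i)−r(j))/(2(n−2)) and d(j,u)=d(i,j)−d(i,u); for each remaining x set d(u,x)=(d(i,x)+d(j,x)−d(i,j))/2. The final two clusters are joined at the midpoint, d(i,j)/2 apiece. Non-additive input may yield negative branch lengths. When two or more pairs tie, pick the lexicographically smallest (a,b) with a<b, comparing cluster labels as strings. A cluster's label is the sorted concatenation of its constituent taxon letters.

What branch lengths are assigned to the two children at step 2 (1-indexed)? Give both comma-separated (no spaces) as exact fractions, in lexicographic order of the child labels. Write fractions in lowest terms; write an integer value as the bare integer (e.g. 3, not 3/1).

1. join C+N (d=9, Q=-91) ⇒ CN; edges |C|=21/4, |N|=15/4
  updated: d(CN,V)=25/2, d(CN,Z)=24
2. join CN+V (d=25/2, Q=-81/2) ⇒ CNV; edges |CN|=65/4, |V|=-15/4
  updated: d(CNV,Z)=31/4
3. join CNV+Z (d=31/4) ⇒ CNVZ; edges |CNV|=31/8, |Z|=31/8
final tree: (((C:21/4,N:15/4):65/4,V:-15/4):31/8,Z:31/8)
total length: 117/4

65/4,-15/4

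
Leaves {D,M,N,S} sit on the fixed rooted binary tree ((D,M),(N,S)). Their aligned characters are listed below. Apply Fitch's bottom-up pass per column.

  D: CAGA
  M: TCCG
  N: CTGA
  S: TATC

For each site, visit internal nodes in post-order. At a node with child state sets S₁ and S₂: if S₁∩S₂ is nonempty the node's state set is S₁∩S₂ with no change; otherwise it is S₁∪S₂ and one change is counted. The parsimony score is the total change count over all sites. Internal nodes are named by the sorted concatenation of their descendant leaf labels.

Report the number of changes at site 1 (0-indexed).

2

[col 0] DM: children D:{C}, M:{T} ∪→ {C,T}; cost 1
[col 0] NS: children N:{C}, S:{T} ∪→ {C,T}; cost 1
[col 0] DMNS: children DM:{C,T}, NS:{C,T} ∩→ {C,T}; cost 0
[col 1] DM: children D:{A}, M:{C} ∪→ {A,C}; cost 1
[col 1] NS: children N:{T}, S:{A} ∪→ {A,T}; cost 1
[col 1] DMNS: children DM:{A,C}, NS:{A,T} ∩→ {A}; cost 0
[col 2] DM: children D:{G}, M:{C} ∪→ {C,G}; cost 1
[col 2] NS: children N:{G}, S:{T} ∪→ {G,T}; cost 1
[col 2] DMNS: children DM:{C,G}, NS:{G,T} ∩→ {G}; cost 0
[col 3] DM: children D:{A}, M:{G} ∪→ {A,G}; cost 1
[col 3] NS: children N:{A}, S:{C} ∪→ {A,C}; cost 1
[col 3] DMNS: children DM:{A,G}, NS:{A,C} ∩→ {A}; cost 0
per-site changes: [2, 2, 2, 2]; total = 8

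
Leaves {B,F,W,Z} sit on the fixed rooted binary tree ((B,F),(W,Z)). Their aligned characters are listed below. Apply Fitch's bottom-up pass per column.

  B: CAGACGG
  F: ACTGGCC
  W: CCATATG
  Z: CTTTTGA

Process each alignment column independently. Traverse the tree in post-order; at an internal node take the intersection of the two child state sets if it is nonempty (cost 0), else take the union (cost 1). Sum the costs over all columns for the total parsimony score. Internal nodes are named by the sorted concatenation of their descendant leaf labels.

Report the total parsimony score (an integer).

site 0, node BF: B={C} ∪ F={A} → {A,C} (+1)
site 0, node WZ: W={C} ∩ Z={C} → {C} (+0)
site 0, node BFWZ: BF={A,C} ∩ WZ={C} → {C} (+0)
site 1, node BF: B={A} ∪ F={C} → {A,C} (+1)
site 1, node WZ: W={C} ∪ Z={T} → {C,T} (+1)
site 1, node BFWZ: BF={A,C} ∩ WZ={C,T} → {C} (+0)
site 2, node BF: B={G} ∪ F={T} → {G,T} (+1)
site 2, node WZ: W={A} ∪ Z={T} → {A,T} (+1)
site 2, node BFWZ: BF={G,T} ∩ WZ={A,T} → {T} (+0)
site 3, node BF: B={A} ∪ F={G} → {A,G} (+1)
site 3, node WZ: W={T} ∩ Z={T} → {T} (+0)
site 3, node BFWZ: BF={A,G} ∪ WZ={T} → {A,G,T} (+1)
site 4, node BF: B={C} ∪ F={G} → {C,G} (+1)
site 4, node WZ: W={A} ∪ Z={T} → {A,T} (+1)
site 4, node BFWZ: BF={C,G} ∪ WZ={A,T} → {A,C,G,T} (+1)
site 5, node BF: B={G} ∪ F={C} → {C,G} (+1)
site 5, node WZ: W={T} ∪ Z={G} → {G,T} (+1)
site 5, node BFWZ: BF={C,G} ∩ WZ={G,T} → {G} (+0)
site 6, node BF: B={G} ∪ F={C} → {C,G} (+1)
site 6, node WZ: W={G} ∪ Z={A} → {A,G} (+1)
site 6, node BFWZ: BF={C,G} ∩ WZ={A,G} → {G} (+0)
per-site changes: [1, 2, 2, 2, 3, 2, 2]; total = 14

14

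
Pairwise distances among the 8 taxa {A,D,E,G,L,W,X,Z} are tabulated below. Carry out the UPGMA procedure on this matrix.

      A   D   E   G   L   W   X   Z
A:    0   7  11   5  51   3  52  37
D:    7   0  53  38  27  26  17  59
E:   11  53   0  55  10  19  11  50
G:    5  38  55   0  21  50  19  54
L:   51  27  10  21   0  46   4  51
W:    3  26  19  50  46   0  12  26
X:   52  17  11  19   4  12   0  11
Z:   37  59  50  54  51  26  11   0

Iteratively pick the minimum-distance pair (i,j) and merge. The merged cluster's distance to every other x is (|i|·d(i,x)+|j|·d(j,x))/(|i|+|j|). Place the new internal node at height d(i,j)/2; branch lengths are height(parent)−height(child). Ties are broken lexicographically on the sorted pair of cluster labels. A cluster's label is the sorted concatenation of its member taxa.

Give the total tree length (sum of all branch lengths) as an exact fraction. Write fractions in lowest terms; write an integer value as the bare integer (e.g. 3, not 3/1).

15053/168

iteration 1: select A,W (d=3); attach at lengths (3/2, 3/2); label the merged cluster AW
  updated: d(AW,D)=33/2, d(AW,E)=15, d(AW,G)=55/2, d(AW,L)=97/2, d(AW,X)=32, d(AW,Z)=63/2
iteration 2: select L,X (d=4); attach at lengths (2, 2); label the merged cluster LX
  updated: d(AW,LX)=161/4, d(D,LX)=22, d(E,LX)=21/2, d(G,LX)=20, d(LX,Z)=31
iteration 3: select E,LX (d=21/2); attach at lengths (21/4, 13/4); label the merged cluster ELX
  updated: d(AW,ELX)=191/6, d(D,ELX)=97/3, d(ELX,G)=95/3, d(ELX,Z)=112/3
iteration 4: select AW,D (d=33/2); attach at lengths (27/4, 33/4); label the merged cluster ADW
  updated: d(ADW,ELX)=32, d(ADW,G)=31, d(ADW,Z)=122/3
iteration 5: select ADW,G (d=31); attach at lengths (29/4, 31/2); label the merged cluster ADGW
  updated: d(ADGW,ELX)=383/12, d(ADGW,Z)=44
iteration 6: select ADGW,ELX (d=383/12); attach at lengths (11/24, 257/24); label the merged cluster ADEGLWX
  updated: d(ADEGLWX,Z)=288/7
iteration 7: select ADEGLWX,Z (d=288/7); attach at lengths (775/168, 144/7); label the merged cluster ADEGLWXZ
final tree: (((((A:3/2,W:3/2):27/4,D:33/4):29/4,G:31/2):11/24,(E:21/4,(L:2,X:2):13/4):257/24):775/168,Z:144/7)
total length: 15053/168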